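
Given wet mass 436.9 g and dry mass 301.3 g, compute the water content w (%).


Result: 45.0 %

Derivation:
Using w = (m_wet - m_dry) / m_dry * 100
m_wet - m_dry = 436.9 - 301.3 = 135.6 g
w = 135.6 / 301.3 * 100
w = 45.0 %


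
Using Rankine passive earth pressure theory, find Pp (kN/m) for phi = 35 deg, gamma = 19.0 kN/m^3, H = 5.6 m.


Result: 1099.38 kN/m

Derivation:
Compute passive earth pressure coefficient:
Kp = tan^2(45 + phi/2) = tan^2(62.5) = 3.690172
Compute passive force:
Pp = 0.5 * Kp * gamma * H^2
Pp = 0.5 * 3.690172 * 19.0 * 5.6^2
Pp = 1099.38 kN/m


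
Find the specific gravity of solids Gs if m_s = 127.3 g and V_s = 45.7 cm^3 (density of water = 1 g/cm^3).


Using Gs = m_s / (V_s * rho_w)
Since rho_w = 1 g/cm^3:
Gs = 127.3 / 45.7
Gs = 2.786


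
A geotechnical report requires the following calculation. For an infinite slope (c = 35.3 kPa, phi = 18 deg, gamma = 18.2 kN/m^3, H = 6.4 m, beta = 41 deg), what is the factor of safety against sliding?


Result: 0.986

Derivation:
Using Fs = c / (gamma*H*sin(beta)*cos(beta)) + tan(phi)/tan(beta)
Cohesion contribution = 35.3 / (18.2*6.4*sin(41)*cos(41))
Cohesion contribution = 0.612069
Friction contribution = tan(18)/tan(41) = 0.373777
Fs = 0.612069 + 0.373777
Fs = 0.986


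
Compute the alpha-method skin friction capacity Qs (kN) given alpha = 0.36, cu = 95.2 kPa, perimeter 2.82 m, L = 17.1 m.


Using Qs = alpha * cu * perimeter * L
Qs = 0.36 * 95.2 * 2.82 * 17.1
Qs = 1652.66 kN


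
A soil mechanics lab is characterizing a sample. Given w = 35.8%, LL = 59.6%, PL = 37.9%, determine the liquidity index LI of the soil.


Result: -0.097

Derivation:
First compute the plasticity index:
PI = LL - PL = 59.6 - 37.9 = 21.7
Then compute the liquidity index:
LI = (w - PL) / PI
LI = (35.8 - 37.9) / 21.7
LI = -0.097


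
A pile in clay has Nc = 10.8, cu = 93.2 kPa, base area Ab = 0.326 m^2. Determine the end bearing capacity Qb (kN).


Result: 328.14 kN

Derivation:
Using Qb = Nc * cu * Ab
Qb = 10.8 * 93.2 * 0.326
Qb = 328.14 kN


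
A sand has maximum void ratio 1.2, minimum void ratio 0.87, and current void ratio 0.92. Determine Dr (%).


Using Dr = (e_max - e) / (e_max - e_min) * 100
e_max - e = 1.2 - 0.92 = 0.28
e_max - e_min = 1.2 - 0.87 = 0.33
Dr = 0.28 / 0.33 * 100
Dr = 84.85 %


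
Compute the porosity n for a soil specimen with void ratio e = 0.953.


Using the relation n = e / (1 + e)
n = 0.953 / (1 + 0.953)
n = 0.953 / 1.953
n = 0.488


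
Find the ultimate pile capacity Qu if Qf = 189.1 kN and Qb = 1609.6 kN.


Using Qu = Qf + Qb
Qu = 189.1 + 1609.6
Qu = 1798.7 kN


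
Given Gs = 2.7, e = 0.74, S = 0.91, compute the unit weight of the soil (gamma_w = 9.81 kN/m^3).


Result: 19.019 kN/m^3

Derivation:
Using gamma = gamma_w * (Gs + S*e) / (1 + e)
Numerator: Gs + S*e = 2.7 + 0.91*0.74 = 3.3734
Denominator: 1 + e = 1 + 0.74 = 1.74
gamma = 9.81 * 3.3734 / 1.74
gamma = 19.019 kN/m^3


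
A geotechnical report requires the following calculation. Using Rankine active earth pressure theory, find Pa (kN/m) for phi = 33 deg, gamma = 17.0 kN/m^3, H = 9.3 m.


Result: 216.73 kN/m

Derivation:
Compute active earth pressure coefficient:
Ka = tan^2(45 - phi/2) = tan^2(28.5) = 0.294801
Compute active force:
Pa = 0.5 * Ka * gamma * H^2
Pa = 0.5 * 0.294801 * 17.0 * 9.3^2
Pa = 216.73 kN/m


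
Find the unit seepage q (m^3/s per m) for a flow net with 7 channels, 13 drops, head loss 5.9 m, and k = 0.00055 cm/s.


Result: 1.747e-05 m^3/s per m

Derivation:
Convert k to m/s for unit consistency with H:
k = 0.00055 cm/s = 0.00055 / 100 m/s = 5.5e-06 m/s
Using q = k * H * Nf / Nd
Nf / Nd = 7 / 13 = 0.5385
q = 5.5e-06 * 5.9 * 0.5385
q = 1.747e-05 m^3/s per m


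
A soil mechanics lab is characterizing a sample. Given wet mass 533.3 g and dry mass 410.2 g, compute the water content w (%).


Using w = (m_wet - m_dry) / m_dry * 100
m_wet - m_dry = 533.3 - 410.2 = 123.1 g
w = 123.1 / 410.2 * 100
w = 30.01 %


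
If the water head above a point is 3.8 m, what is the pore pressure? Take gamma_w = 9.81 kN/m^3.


Using u = gamma_w * h_w
u = 9.81 * 3.8
u = 37.28 kPa


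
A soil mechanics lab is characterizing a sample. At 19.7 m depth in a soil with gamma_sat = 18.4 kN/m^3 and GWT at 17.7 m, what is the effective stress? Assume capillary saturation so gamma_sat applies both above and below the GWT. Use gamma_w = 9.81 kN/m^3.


Result: 342.86 kPa

Derivation:
Total stress = gamma_sat * depth
sigma = 18.4 * 19.7 = 362.48 kPa
Pore water pressure u = gamma_w * (depth - d_wt)
u = 9.81 * (19.7 - 17.7) = 19.62 kPa
Effective stress = sigma - u
sigma' = 362.48 - 19.62 = 342.86 kPa


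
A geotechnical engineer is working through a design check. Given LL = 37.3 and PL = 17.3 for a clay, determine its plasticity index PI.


Result: 20.0

Derivation:
Using PI = LL - PL
PI = 37.3 - 17.3
PI = 20.0


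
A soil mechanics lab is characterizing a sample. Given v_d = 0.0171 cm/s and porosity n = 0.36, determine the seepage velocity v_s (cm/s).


Using v_s = v_d / n
v_s = 0.0171 / 0.36
v_s = 0.0475 cm/s


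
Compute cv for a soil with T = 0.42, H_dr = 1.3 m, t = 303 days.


Using cv = T * H_dr^2 / t
H_dr^2 = 1.3^2 = 1.69
cv = 0.42 * 1.69 / 303
cv = 0.00234 m^2/day


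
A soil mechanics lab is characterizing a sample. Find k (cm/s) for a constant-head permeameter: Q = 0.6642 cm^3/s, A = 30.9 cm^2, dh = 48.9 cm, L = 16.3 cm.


Result: 0.007165 cm/s

Derivation:
Compute hydraulic gradient:
i = dh / L = 48.9 / 16.3 = 3
Then apply Darcy's law:
k = Q / (A * i)
k = 0.6642 / (30.9 * 3)
k = 0.6642 / 92.7
k = 0.007165 cm/s


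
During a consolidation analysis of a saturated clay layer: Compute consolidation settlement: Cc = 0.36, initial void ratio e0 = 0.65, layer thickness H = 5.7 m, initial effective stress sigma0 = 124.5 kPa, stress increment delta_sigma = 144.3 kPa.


Using Sc = Cc * H / (1 + e0) * log10((sigma0 + delta_sigma) / sigma0)
Stress ratio = (124.5 + 144.3) / 124.5 = 2.15904
log10(2.15904) = 0.33426
Cc * H / (1 + e0) = 0.36 * 5.7 / (1 + 0.65) = 1.24364
Sc = 1.24364 * 0.33426
Sc = 0.4157 m


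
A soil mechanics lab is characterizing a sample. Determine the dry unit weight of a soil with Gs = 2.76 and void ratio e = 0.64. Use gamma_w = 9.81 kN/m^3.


Using gamma_d = Gs * gamma_w / (1 + e)
gamma_d = 2.76 * 9.81 / (1 + 0.64)
gamma_d = 2.76 * 9.81 / 1.64
gamma_d = 16.51 kN/m^3


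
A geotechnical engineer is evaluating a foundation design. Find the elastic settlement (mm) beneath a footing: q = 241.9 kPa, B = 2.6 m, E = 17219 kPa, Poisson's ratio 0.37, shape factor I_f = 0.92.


Using Se = q * B * (1 - nu^2) * I_f / E
1 - nu^2 = 1 - 0.37^2 = 0.8631
Se = 241.9 * 2.6 * 0.8631 * 0.92 / 17219
Se = 0.029003 m
Convert to mm: Se = 0.029003 * 1000 = 29.003 mm


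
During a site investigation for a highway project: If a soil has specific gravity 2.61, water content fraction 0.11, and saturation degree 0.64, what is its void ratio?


Using the relation e = Gs * w / S
e = 2.61 * 0.11 / 0.64
e = 0.4486


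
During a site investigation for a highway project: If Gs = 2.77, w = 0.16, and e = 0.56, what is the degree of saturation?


Result: 0.7914

Derivation:
Using S = Gs * w / e
S = 2.77 * 0.16 / 0.56
S = 0.7914


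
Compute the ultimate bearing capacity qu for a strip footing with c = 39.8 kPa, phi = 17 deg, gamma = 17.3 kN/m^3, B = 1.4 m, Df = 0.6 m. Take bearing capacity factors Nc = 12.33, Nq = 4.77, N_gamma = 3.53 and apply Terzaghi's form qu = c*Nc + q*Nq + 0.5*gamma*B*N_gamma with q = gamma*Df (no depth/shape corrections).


Compute qu = c*Nc + gamma*Df*Nq + 0.5*gamma*B*N_gamma
Term 1: 39.8 * 12.33 = 490.734
Term 2: 17.3 * 0.6 * 4.77 = 49.5126
Term 3: 0.5 * 17.3 * 1.4 * 3.53 = 42.7483
qu = 490.734 + 49.5126 + 42.7483
qu = 582.99 kPa


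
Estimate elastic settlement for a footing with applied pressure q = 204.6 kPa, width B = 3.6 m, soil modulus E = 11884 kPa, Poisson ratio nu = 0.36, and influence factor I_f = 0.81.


Result: 43.697 mm

Derivation:
Using Se = q * B * (1 - nu^2) * I_f / E
1 - nu^2 = 1 - 0.36^2 = 0.8704
Se = 204.6 * 3.6 * 0.8704 * 0.81 / 11884
Se = 0.043697 m
Convert to mm: Se = 0.043697 * 1000 = 43.697 mm


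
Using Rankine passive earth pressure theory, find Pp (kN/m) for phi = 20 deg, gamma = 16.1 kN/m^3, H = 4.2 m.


Result: 289.63 kN/m

Derivation:
Compute passive earth pressure coefficient:
Kp = tan^2(45 + phi/2) = tan^2(55.0) = 2.039607
Compute passive force:
Pp = 0.5 * Kp * gamma * H^2
Pp = 0.5 * 2.039607 * 16.1 * 4.2^2
Pp = 289.63 kN/m


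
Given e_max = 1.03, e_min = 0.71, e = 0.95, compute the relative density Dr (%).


Result: 25.0 %

Derivation:
Using Dr = (e_max - e) / (e_max - e_min) * 100
e_max - e = 1.03 - 0.95 = 0.08
e_max - e_min = 1.03 - 0.71 = 0.32
Dr = 0.08 / 0.32 * 100
Dr = 25.0 %


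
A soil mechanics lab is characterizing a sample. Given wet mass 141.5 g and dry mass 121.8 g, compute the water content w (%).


Using w = (m_wet - m_dry) / m_dry * 100
m_wet - m_dry = 141.5 - 121.8 = 19.7 g
w = 19.7 / 121.8 * 100
w = 16.17 %


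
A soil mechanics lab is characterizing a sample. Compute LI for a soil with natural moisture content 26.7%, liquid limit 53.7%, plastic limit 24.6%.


Result: 0.072

Derivation:
First compute the plasticity index:
PI = LL - PL = 53.7 - 24.6 = 29.1
Then compute the liquidity index:
LI = (w - PL) / PI
LI = (26.7 - 24.6) / 29.1
LI = 0.072


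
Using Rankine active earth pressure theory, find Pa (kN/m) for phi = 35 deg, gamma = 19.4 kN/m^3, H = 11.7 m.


Result: 359.83 kN/m

Derivation:
Compute active earth pressure coefficient:
Ka = tan^2(45 - phi/2) = tan^2(27.5) = 0.27099
Compute active force:
Pa = 0.5 * Ka * gamma * H^2
Pa = 0.5 * 0.27099 * 19.4 * 11.7^2
Pa = 359.83 kN/m


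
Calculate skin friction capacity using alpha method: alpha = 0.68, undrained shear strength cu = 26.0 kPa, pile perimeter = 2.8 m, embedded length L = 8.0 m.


Result: 396.03 kN

Derivation:
Using Qs = alpha * cu * perimeter * L
Qs = 0.68 * 26.0 * 2.8 * 8.0
Qs = 396.03 kN


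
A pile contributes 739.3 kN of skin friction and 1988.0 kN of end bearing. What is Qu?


Result: 2727.3 kN

Derivation:
Using Qu = Qf + Qb
Qu = 739.3 + 1988.0
Qu = 2727.3 kN


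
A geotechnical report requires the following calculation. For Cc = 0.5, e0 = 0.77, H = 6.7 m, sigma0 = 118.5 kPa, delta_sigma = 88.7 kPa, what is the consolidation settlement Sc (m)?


Using Sc = Cc * H / (1 + e0) * log10((sigma0 + delta_sigma) / sigma0)
Stress ratio = (118.5 + 88.7) / 118.5 = 1.74852
log10(1.74852) = 0.242671
Cc * H / (1 + e0) = 0.5 * 6.7 / (1 + 0.77) = 1.89266
Sc = 1.89266 * 0.242671
Sc = 0.4593 m


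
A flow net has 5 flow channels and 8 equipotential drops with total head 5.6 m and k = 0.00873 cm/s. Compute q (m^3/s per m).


Result: 0.0003055 m^3/s per m

Derivation:
Convert k to m/s for unit consistency with H:
k = 0.00873 cm/s = 0.00873 / 100 m/s = 8.73e-05 m/s
Using q = k * H * Nf / Nd
Nf / Nd = 5 / 8 = 0.625
q = 8.73e-05 * 5.6 * 0.625
q = 0.0003055 m^3/s per m


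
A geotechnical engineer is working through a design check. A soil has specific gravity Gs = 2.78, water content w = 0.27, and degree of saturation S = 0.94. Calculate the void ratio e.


Using the relation e = Gs * w / S
e = 2.78 * 0.27 / 0.94
e = 0.7985


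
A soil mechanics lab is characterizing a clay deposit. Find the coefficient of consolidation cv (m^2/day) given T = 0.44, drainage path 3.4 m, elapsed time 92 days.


Using cv = T * H_dr^2 / t
H_dr^2 = 3.4^2 = 11.56
cv = 0.44 * 11.56 / 92
cv = 0.05529 m^2/day


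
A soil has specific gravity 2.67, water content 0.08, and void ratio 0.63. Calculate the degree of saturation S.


Result: 0.339

Derivation:
Using S = Gs * w / e
S = 2.67 * 0.08 / 0.63
S = 0.339


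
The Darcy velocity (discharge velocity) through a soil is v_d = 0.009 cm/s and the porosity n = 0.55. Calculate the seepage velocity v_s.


Using v_s = v_d / n
v_s = 0.009 / 0.55
v_s = 0.01636 cm/s


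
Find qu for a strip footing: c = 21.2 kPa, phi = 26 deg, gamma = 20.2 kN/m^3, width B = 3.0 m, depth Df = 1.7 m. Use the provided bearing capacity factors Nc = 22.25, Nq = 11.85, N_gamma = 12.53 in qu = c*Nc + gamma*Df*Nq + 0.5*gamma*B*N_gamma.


Compute qu = c*Nc + gamma*Df*Nq + 0.5*gamma*B*N_gamma
Term 1: 21.2 * 22.25 = 471.7
Term 2: 20.2 * 1.7 * 11.85 = 406.929
Term 3: 0.5 * 20.2 * 3.0 * 12.53 = 379.659
qu = 471.7 + 406.929 + 379.659
qu = 1258.29 kPa


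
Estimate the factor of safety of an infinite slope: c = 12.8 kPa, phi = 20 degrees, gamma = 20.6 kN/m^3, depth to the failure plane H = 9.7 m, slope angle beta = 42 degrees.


Using Fs = c / (gamma*H*sin(beta)*cos(beta)) + tan(phi)/tan(beta)
Cohesion contribution = 12.8 / (20.6*9.7*sin(42)*cos(42))
Cohesion contribution = 0.128821
Friction contribution = tan(20)/tan(42) = 0.40423
Fs = 0.128821 + 0.40423
Fs = 0.533


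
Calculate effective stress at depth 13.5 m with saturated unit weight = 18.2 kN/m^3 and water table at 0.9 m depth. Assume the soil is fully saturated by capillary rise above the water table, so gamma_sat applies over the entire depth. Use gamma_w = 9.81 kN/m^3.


Result: 122.09 kPa

Derivation:
Total stress = gamma_sat * depth
sigma = 18.2 * 13.5 = 245.7 kPa
Pore water pressure u = gamma_w * (depth - d_wt)
u = 9.81 * (13.5 - 0.9) = 123.606 kPa
Effective stress = sigma - u
sigma' = 245.7 - 123.606 = 122.09 kPa


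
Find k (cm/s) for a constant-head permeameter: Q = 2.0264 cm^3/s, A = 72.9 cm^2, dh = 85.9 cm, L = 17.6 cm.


Result: 0.005695 cm/s

Derivation:
Compute hydraulic gradient:
i = dh / L = 85.9 / 17.6 = 4.88068
Then apply Darcy's law:
k = Q / (A * i)
k = 2.0264 / (72.9 * 4.88068)
k = 2.0264 / 355.802
k = 0.005695 cm/s


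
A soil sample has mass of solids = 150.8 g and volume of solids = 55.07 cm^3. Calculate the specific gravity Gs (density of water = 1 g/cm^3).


Result: 2.738

Derivation:
Using Gs = m_s / (V_s * rho_w)
Since rho_w = 1 g/cm^3:
Gs = 150.8 / 55.07
Gs = 2.738


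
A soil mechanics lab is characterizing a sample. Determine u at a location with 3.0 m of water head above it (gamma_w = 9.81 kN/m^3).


Using u = gamma_w * h_w
u = 9.81 * 3.0
u = 29.43 kPa


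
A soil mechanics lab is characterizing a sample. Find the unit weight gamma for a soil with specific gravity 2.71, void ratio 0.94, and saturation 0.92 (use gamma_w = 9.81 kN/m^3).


Result: 18.077 kN/m^3

Derivation:
Using gamma = gamma_w * (Gs + S*e) / (1 + e)
Numerator: Gs + S*e = 2.71 + 0.92*0.94 = 3.5748
Denominator: 1 + e = 1 + 0.94 = 1.94
gamma = 9.81 * 3.5748 / 1.94
gamma = 18.077 kN/m^3


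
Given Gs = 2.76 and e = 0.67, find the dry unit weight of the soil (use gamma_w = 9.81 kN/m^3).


Using gamma_d = Gs * gamma_w / (1 + e)
gamma_d = 2.76 * 9.81 / (1 + 0.67)
gamma_d = 2.76 * 9.81 / 1.67
gamma_d = 16.213 kN/m^3


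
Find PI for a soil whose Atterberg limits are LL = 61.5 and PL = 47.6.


Using PI = LL - PL
PI = 61.5 - 47.6
PI = 13.9


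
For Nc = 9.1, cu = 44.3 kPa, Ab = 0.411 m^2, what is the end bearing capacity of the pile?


Using Qb = Nc * cu * Ab
Qb = 9.1 * 44.3 * 0.411
Qb = 165.69 kN


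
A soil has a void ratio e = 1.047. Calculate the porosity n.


Result: 0.5115

Derivation:
Using the relation n = e / (1 + e)
n = 1.047 / (1 + 1.047)
n = 1.047 / 2.047
n = 0.5115


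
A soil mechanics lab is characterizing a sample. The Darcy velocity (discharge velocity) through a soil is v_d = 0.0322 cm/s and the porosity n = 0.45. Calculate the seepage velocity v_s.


Using v_s = v_d / n
v_s = 0.0322 / 0.45
v_s = 0.07156 cm/s


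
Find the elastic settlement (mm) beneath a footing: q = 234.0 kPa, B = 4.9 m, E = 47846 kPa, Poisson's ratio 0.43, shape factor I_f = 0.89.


Using Se = q * B * (1 - nu^2) * I_f / E
1 - nu^2 = 1 - 0.43^2 = 0.8151
Se = 234.0 * 4.9 * 0.8151 * 0.89 / 47846
Se = 0.017385 m
Convert to mm: Se = 0.017385 * 1000 = 17.385 mm


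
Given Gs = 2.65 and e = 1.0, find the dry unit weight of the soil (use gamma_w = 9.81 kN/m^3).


Using gamma_d = Gs * gamma_w / (1 + e)
gamma_d = 2.65 * 9.81 / (1 + 1.0)
gamma_d = 2.65 * 9.81 / 2.0
gamma_d = 12.998 kN/m^3


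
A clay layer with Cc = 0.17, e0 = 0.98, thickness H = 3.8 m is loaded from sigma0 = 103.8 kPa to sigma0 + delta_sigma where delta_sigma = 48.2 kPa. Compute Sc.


Using Sc = Cc * H / (1 + e0) * log10((sigma0 + delta_sigma) / sigma0)
Stress ratio = (103.8 + 48.2) / 103.8 = 1.46435
log10(1.46435) = 0.165646
Cc * H / (1 + e0) = 0.17 * 3.8 / (1 + 0.98) = 0.326263
Sc = 0.326263 * 0.165646
Sc = 0.054 m


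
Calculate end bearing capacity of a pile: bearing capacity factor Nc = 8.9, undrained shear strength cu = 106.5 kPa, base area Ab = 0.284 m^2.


Using Qb = Nc * cu * Ab
Qb = 8.9 * 106.5 * 0.284
Qb = 269.19 kN


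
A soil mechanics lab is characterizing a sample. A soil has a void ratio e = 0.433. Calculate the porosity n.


Using the relation n = e / (1 + e)
n = 0.433 / (1 + 0.433)
n = 0.433 / 1.433
n = 0.3022


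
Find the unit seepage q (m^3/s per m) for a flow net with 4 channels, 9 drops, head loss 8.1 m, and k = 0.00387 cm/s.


Convert k to m/s for unit consistency with H:
k = 0.00387 cm/s = 0.00387 / 100 m/s = 3.87e-05 m/s
Using q = k * H * Nf / Nd
Nf / Nd = 4 / 9 = 0.4444
q = 3.87e-05 * 8.1 * 0.4444
q = 0.0001393 m^3/s per m


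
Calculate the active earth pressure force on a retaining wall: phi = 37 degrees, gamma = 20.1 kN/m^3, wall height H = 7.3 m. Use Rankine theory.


Result: 133.13 kN/m

Derivation:
Compute active earth pressure coefficient:
Ka = tan^2(45 - phi/2) = tan^2(26.5) = 0.248584
Compute active force:
Pa = 0.5 * Ka * gamma * H^2
Pa = 0.5 * 0.248584 * 20.1 * 7.3^2
Pa = 133.13 kN/m


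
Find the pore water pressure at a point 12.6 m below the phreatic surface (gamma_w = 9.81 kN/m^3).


Using u = gamma_w * h_w
u = 9.81 * 12.6
u = 123.61 kPa


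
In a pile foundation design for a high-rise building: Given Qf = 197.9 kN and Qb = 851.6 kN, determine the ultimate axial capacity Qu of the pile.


Using Qu = Qf + Qb
Qu = 197.9 + 851.6
Qu = 1049.5 kN


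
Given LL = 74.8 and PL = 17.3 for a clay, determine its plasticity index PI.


Using PI = LL - PL
PI = 74.8 - 17.3
PI = 57.5


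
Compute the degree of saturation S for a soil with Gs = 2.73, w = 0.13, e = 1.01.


Using S = Gs * w / e
S = 2.73 * 0.13 / 1.01
S = 0.3514


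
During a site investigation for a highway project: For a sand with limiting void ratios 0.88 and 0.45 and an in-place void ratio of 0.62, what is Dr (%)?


Using Dr = (e_max - e) / (e_max - e_min) * 100
e_max - e = 0.88 - 0.62 = 0.26
e_max - e_min = 0.88 - 0.45 = 0.43
Dr = 0.26 / 0.43 * 100
Dr = 60.47 %


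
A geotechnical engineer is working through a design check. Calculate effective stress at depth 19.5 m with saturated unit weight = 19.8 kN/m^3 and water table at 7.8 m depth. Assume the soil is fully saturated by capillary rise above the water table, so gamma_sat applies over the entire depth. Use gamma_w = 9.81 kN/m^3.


Total stress = gamma_sat * depth
sigma = 19.8 * 19.5 = 386.1 kPa
Pore water pressure u = gamma_w * (depth - d_wt)
u = 9.81 * (19.5 - 7.8) = 114.777 kPa
Effective stress = sigma - u
sigma' = 386.1 - 114.777 = 271.32 kPa


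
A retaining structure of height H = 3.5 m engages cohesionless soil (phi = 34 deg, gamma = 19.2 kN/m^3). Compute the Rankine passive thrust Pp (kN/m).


Compute passive earth pressure coefficient:
Kp = tan^2(45 + phi/2) = tan^2(62.0) = 3.537132
Compute passive force:
Pp = 0.5 * Kp * gamma * H^2
Pp = 0.5 * 3.537132 * 19.2 * 3.5^2
Pp = 415.97 kN/m


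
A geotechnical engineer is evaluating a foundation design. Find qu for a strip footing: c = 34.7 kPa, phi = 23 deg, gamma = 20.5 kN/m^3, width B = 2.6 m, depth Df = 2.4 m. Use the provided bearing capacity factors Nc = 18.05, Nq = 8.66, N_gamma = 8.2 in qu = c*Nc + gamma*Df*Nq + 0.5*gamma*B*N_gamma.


Compute qu = c*Nc + gamma*Df*Nq + 0.5*gamma*B*N_gamma
Term 1: 34.7 * 18.05 = 626.335
Term 2: 20.5 * 2.4 * 8.66 = 426.072
Term 3: 0.5 * 20.5 * 2.6 * 8.2 = 218.53
qu = 626.335 + 426.072 + 218.53
qu = 1270.94 kPa


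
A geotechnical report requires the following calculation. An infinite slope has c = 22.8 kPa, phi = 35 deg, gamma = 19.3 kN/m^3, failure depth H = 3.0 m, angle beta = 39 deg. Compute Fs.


Using Fs = c / (gamma*H*sin(beta)*cos(beta)) + tan(phi)/tan(beta)
Cohesion contribution = 22.8 / (19.3*3.0*sin(39)*cos(39))
Cohesion contribution = 0.805159
Friction contribution = tan(35)/tan(39) = 0.864684
Fs = 0.805159 + 0.864684
Fs = 1.67


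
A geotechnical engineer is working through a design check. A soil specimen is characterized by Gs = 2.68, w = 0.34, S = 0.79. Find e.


Using the relation e = Gs * w / S
e = 2.68 * 0.34 / 0.79
e = 1.1534


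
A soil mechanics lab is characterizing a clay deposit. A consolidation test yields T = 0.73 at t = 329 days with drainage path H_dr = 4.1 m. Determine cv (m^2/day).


Using cv = T * H_dr^2 / t
H_dr^2 = 4.1^2 = 16.81
cv = 0.73 * 16.81 / 329
cv = 0.0373 m^2/day


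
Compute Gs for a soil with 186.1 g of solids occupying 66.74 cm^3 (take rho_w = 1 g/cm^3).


Result: 2.788

Derivation:
Using Gs = m_s / (V_s * rho_w)
Since rho_w = 1 g/cm^3:
Gs = 186.1 / 66.74
Gs = 2.788


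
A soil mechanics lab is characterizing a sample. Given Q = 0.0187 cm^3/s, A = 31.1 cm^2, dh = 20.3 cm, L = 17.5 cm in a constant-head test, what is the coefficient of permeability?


Compute hydraulic gradient:
i = dh / L = 20.3 / 17.5 = 1.16
Then apply Darcy's law:
k = Q / (A * i)
k = 0.0187 / (31.1 * 1.16)
k = 0.0187 / 36.076
k = 0.000518 cm/s


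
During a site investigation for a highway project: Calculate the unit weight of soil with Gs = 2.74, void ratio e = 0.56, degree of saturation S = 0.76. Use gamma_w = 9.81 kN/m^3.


Using gamma = gamma_w * (Gs + S*e) / (1 + e)
Numerator: Gs + S*e = 2.74 + 0.76*0.56 = 3.1656
Denominator: 1 + e = 1 + 0.56 = 1.56
gamma = 9.81 * 3.1656 / 1.56
gamma = 19.907 kN/m^3


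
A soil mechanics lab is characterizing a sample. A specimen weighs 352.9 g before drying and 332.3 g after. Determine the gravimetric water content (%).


Result: 6.2 %

Derivation:
Using w = (m_wet - m_dry) / m_dry * 100
m_wet - m_dry = 352.9 - 332.3 = 20.6 g
w = 20.6 / 332.3 * 100
w = 6.2 %


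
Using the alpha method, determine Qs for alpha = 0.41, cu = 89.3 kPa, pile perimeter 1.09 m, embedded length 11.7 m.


Using Qs = alpha * cu * perimeter * L
Qs = 0.41 * 89.3 * 1.09 * 11.7
Qs = 466.93 kN


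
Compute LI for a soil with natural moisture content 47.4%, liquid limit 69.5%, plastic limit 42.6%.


First compute the plasticity index:
PI = LL - PL = 69.5 - 42.6 = 26.9
Then compute the liquidity index:
LI = (w - PL) / PI
LI = (47.4 - 42.6) / 26.9
LI = 0.178


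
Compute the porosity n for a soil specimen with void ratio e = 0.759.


Result: 0.4315

Derivation:
Using the relation n = e / (1 + e)
n = 0.759 / (1 + 0.759)
n = 0.759 / 1.759
n = 0.4315


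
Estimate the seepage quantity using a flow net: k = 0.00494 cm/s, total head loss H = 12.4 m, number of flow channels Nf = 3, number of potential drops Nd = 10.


Result: 0.0001838 m^3/s per m

Derivation:
Convert k to m/s for unit consistency with H:
k = 0.00494 cm/s = 0.00494 / 100 m/s = 4.94e-05 m/s
Using q = k * H * Nf / Nd
Nf / Nd = 3 / 10 = 0.3
q = 4.94e-05 * 12.4 * 0.3
q = 0.0001838 m^3/s per m


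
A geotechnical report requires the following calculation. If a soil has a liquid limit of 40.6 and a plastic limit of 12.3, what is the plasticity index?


Using PI = LL - PL
PI = 40.6 - 12.3
PI = 28.3


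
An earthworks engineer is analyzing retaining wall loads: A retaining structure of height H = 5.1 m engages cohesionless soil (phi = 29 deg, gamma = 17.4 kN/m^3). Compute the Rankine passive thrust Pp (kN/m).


Compute passive earth pressure coefficient:
Kp = tan^2(45 + phi/2) = tan^2(59.5) = 2.88206
Compute passive force:
Pp = 0.5 * Kp * gamma * H^2
Pp = 0.5 * 2.88206 * 17.4 * 5.1^2
Pp = 652.17 kN/m


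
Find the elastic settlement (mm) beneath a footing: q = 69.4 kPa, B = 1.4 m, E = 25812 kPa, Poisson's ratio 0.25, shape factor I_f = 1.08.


Using Se = q * B * (1 - nu^2) * I_f / E
1 - nu^2 = 1 - 0.25^2 = 0.9375
Se = 69.4 * 1.4 * 0.9375 * 1.08 / 25812
Se = 0.003811 m
Convert to mm: Se = 0.003811 * 1000 = 3.811 mm


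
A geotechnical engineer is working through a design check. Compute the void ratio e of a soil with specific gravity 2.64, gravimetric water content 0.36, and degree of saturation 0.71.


Using the relation e = Gs * w / S
e = 2.64 * 0.36 / 0.71
e = 1.3386


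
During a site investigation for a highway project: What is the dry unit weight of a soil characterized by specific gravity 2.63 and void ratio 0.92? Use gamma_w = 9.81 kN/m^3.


Result: 13.438 kN/m^3

Derivation:
Using gamma_d = Gs * gamma_w / (1 + e)
gamma_d = 2.63 * 9.81 / (1 + 0.92)
gamma_d = 2.63 * 9.81 / 1.92
gamma_d = 13.438 kN/m^3


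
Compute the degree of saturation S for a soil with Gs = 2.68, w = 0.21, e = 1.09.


Using S = Gs * w / e
S = 2.68 * 0.21 / 1.09
S = 0.5163


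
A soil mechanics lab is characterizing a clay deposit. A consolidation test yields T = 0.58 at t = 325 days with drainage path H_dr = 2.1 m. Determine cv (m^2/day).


Using cv = T * H_dr^2 / t
H_dr^2 = 2.1^2 = 4.41
cv = 0.58 * 4.41 / 325
cv = 0.00787 m^2/day


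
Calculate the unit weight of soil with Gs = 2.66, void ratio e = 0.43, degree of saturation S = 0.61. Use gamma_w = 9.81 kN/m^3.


Result: 20.047 kN/m^3

Derivation:
Using gamma = gamma_w * (Gs + S*e) / (1 + e)
Numerator: Gs + S*e = 2.66 + 0.61*0.43 = 2.9223
Denominator: 1 + e = 1 + 0.43 = 1.43
gamma = 9.81 * 2.9223 / 1.43
gamma = 20.047 kN/m^3


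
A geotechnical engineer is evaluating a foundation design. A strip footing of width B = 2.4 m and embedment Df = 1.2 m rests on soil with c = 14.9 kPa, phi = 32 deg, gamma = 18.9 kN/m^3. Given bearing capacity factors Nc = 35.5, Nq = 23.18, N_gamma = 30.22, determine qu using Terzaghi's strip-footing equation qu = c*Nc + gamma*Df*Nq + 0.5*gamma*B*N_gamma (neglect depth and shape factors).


Compute qu = c*Nc + gamma*Df*Nq + 0.5*gamma*B*N_gamma
Term 1: 14.9 * 35.5 = 528.95
Term 2: 18.9 * 1.2 * 23.18 = 525.7224
Term 3: 0.5 * 18.9 * 2.4 * 30.22 = 685.3896
qu = 528.95 + 525.7224 + 685.3896
qu = 1740.06 kPa


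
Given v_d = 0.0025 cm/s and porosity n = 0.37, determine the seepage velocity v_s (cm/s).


Using v_s = v_d / n
v_s = 0.0025 / 0.37
v_s = 0.00676 cm/s


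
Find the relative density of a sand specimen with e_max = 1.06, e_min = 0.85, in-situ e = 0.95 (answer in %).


Using Dr = (e_max - e) / (e_max - e_min) * 100
e_max - e = 1.06 - 0.95 = 0.11
e_max - e_min = 1.06 - 0.85 = 0.21
Dr = 0.11 / 0.21 * 100
Dr = 52.38 %


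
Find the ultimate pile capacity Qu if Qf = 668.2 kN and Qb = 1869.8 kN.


Using Qu = Qf + Qb
Qu = 668.2 + 1869.8
Qu = 2538.0 kN


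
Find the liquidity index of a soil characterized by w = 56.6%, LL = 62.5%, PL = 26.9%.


First compute the plasticity index:
PI = LL - PL = 62.5 - 26.9 = 35.6
Then compute the liquidity index:
LI = (w - PL) / PI
LI = (56.6 - 26.9) / 35.6
LI = 0.834


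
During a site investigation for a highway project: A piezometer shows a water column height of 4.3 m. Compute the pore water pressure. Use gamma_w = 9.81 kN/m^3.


Using u = gamma_w * h_w
u = 9.81 * 4.3
u = 42.18 kPa


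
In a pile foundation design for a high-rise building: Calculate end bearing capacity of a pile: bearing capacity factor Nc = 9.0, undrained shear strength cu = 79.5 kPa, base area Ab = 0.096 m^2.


Result: 68.69 kN

Derivation:
Using Qb = Nc * cu * Ab
Qb = 9.0 * 79.5 * 0.096
Qb = 68.69 kN


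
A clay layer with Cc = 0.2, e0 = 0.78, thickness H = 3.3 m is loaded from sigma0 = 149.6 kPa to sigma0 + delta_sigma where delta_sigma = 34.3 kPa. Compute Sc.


Result: 0.0332 m

Derivation:
Using Sc = Cc * H / (1 + e0) * log10((sigma0 + delta_sigma) / sigma0)
Stress ratio = (149.6 + 34.3) / 149.6 = 1.22928
log10(1.22928) = 0.0896501
Cc * H / (1 + e0) = 0.2 * 3.3 / (1 + 0.78) = 0.370787
Sc = 0.370787 * 0.0896501
Sc = 0.0332 m


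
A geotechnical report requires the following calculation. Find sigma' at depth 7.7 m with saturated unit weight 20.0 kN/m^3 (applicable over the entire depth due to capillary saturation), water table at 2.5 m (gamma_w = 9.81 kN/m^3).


Total stress = gamma_sat * depth
sigma = 20.0 * 7.7 = 154.0 kPa
Pore water pressure u = gamma_w * (depth - d_wt)
u = 9.81 * (7.7 - 2.5) = 51.012 kPa
Effective stress = sigma - u
sigma' = 154.0 - 51.012 = 102.99 kPa


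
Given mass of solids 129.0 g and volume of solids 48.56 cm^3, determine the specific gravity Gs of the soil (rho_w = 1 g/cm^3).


Using Gs = m_s / (V_s * rho_w)
Since rho_w = 1 g/cm^3:
Gs = 129.0 / 48.56
Gs = 2.657


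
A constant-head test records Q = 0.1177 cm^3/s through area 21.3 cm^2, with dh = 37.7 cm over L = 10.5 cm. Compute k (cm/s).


Compute hydraulic gradient:
i = dh / L = 37.7 / 10.5 = 3.59048
Then apply Darcy's law:
k = Q / (A * i)
k = 0.1177 / (21.3 * 3.59048)
k = 0.1177 / 76.4771
k = 0.001539 cm/s


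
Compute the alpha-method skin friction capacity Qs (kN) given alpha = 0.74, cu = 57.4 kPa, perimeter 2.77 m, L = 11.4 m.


Using Qs = alpha * cu * perimeter * L
Qs = 0.74 * 57.4 * 2.77 * 11.4
Qs = 1341.31 kN


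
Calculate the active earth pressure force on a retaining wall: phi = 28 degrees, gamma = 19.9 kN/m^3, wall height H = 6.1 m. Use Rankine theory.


Result: 133.67 kN/m

Derivation:
Compute active earth pressure coefficient:
Ka = tan^2(45 - phi/2) = tan^2(31.0) = 0.361033
Compute active force:
Pa = 0.5 * Ka * gamma * H^2
Pa = 0.5 * 0.361033 * 19.9 * 6.1^2
Pa = 133.67 kN/m


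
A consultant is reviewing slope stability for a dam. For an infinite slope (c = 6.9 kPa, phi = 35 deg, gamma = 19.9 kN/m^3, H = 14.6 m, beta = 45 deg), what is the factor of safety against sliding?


Using Fs = c / (gamma*H*sin(beta)*cos(beta)) + tan(phi)/tan(beta)
Cohesion contribution = 6.9 / (19.9*14.6*sin(45)*cos(45))
Cohesion contribution = 0.0474978
Friction contribution = tan(35)/tan(45) = 0.700208
Fs = 0.0474978 + 0.700208
Fs = 0.748


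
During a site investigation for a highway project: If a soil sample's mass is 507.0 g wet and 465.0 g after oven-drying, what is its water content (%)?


Using w = (m_wet - m_dry) / m_dry * 100
m_wet - m_dry = 507.0 - 465.0 = 42.0 g
w = 42.0 / 465.0 * 100
w = 9.03 %


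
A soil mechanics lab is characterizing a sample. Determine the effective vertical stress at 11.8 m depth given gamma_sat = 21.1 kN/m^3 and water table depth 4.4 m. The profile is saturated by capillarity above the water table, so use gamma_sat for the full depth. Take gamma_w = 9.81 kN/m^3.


Result: 176.39 kPa

Derivation:
Total stress = gamma_sat * depth
sigma = 21.1 * 11.8 = 248.98 kPa
Pore water pressure u = gamma_w * (depth - d_wt)
u = 9.81 * (11.8 - 4.4) = 72.594 kPa
Effective stress = sigma - u
sigma' = 248.98 - 72.594 = 176.39 kPa


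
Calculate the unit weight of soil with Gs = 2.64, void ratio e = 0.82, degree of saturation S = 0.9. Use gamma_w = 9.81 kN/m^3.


Using gamma = gamma_w * (Gs + S*e) / (1 + e)
Numerator: Gs + S*e = 2.64 + 0.9*0.82 = 3.378
Denominator: 1 + e = 1 + 0.82 = 1.82
gamma = 9.81 * 3.378 / 1.82
gamma = 18.208 kN/m^3


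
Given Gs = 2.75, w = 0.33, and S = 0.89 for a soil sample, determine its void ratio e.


Using the relation e = Gs * w / S
e = 2.75 * 0.33 / 0.89
e = 1.0197


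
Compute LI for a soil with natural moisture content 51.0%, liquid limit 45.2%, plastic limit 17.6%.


First compute the plasticity index:
PI = LL - PL = 45.2 - 17.6 = 27.6
Then compute the liquidity index:
LI = (w - PL) / PI
LI = (51.0 - 17.6) / 27.6
LI = 1.21


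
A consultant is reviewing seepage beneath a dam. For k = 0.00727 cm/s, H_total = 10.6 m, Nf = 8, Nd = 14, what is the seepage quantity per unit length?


Convert k to m/s for unit consistency with H:
k = 0.00727 cm/s = 0.00727 / 100 m/s = 7.27e-05 m/s
Using q = k * H * Nf / Nd
Nf / Nd = 8 / 14 = 0.5714
q = 7.27e-05 * 10.6 * 0.5714
q = 0.0004404 m^3/s per m


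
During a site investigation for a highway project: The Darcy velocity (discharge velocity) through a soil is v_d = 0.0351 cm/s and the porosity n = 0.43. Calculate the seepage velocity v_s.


Using v_s = v_d / n
v_s = 0.0351 / 0.43
v_s = 0.08163 cm/s


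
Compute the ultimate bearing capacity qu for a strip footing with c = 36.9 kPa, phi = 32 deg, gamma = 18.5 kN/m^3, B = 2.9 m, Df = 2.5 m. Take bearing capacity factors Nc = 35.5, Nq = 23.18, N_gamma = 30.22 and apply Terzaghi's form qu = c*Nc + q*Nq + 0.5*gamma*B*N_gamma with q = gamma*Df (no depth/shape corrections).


Result: 3192.68 kPa

Derivation:
Compute qu = c*Nc + gamma*Df*Nq + 0.5*gamma*B*N_gamma
Term 1: 36.9 * 35.5 = 1309.95
Term 2: 18.5 * 2.5 * 23.18 = 1072.075
Term 3: 0.5 * 18.5 * 2.9 * 30.22 = 810.6515
qu = 1309.95 + 1072.075 + 810.6515
qu = 3192.68 kPa


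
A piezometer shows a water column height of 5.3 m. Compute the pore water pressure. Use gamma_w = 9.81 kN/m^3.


Result: 51.99 kPa

Derivation:
Using u = gamma_w * h_w
u = 9.81 * 5.3
u = 51.99 kPa


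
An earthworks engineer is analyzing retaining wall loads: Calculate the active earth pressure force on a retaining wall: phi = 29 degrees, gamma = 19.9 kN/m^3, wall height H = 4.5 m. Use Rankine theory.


Compute active earth pressure coefficient:
Ka = tan^2(45 - phi/2) = tan^2(30.5) = 0.346974
Compute active force:
Pa = 0.5 * Ka * gamma * H^2
Pa = 0.5 * 0.346974 * 19.9 * 4.5^2
Pa = 69.91 kN/m


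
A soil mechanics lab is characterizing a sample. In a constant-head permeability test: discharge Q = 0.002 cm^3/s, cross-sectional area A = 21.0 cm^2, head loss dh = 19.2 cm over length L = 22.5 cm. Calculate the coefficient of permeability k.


Compute hydraulic gradient:
i = dh / L = 19.2 / 22.5 = 0.853333
Then apply Darcy's law:
k = Q / (A * i)
k = 0.002 / (21.0 * 0.853333)
k = 0.002 / 17.92
k = 0.000112 cm/s


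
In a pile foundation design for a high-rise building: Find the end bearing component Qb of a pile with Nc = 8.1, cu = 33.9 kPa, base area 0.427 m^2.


Result: 117.25 kN

Derivation:
Using Qb = Nc * cu * Ab
Qb = 8.1 * 33.9 * 0.427
Qb = 117.25 kN


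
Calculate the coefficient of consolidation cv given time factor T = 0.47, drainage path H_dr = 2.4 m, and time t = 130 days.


Result: 0.02082 m^2/day

Derivation:
Using cv = T * H_dr^2 / t
H_dr^2 = 2.4^2 = 5.76
cv = 0.47 * 5.76 / 130
cv = 0.02082 m^2/day


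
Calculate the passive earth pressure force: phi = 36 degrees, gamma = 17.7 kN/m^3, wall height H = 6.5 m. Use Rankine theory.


Result: 1440.25 kN/m

Derivation:
Compute passive earth pressure coefficient:
Kp = tan^2(45 + phi/2) = tan^2(63.0) = 3.85184
Compute passive force:
Pp = 0.5 * Kp * gamma * H^2
Pp = 0.5 * 3.85184 * 17.7 * 6.5^2
Pp = 1440.25 kN/m


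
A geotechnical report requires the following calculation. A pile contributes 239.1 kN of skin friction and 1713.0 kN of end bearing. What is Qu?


Result: 1952.1 kN

Derivation:
Using Qu = Qf + Qb
Qu = 239.1 + 1713.0
Qu = 1952.1 kN


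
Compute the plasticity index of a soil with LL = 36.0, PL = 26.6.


Using PI = LL - PL
PI = 36.0 - 26.6
PI = 9.4


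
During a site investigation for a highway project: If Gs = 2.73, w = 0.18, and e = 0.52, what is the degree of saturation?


Result: 0.945

Derivation:
Using S = Gs * w / e
S = 2.73 * 0.18 / 0.52
S = 0.945


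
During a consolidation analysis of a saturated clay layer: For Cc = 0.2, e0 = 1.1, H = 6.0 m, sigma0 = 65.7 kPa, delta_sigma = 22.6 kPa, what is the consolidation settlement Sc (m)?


Using Sc = Cc * H / (1 + e0) * log10((sigma0 + delta_sigma) / sigma0)
Stress ratio = (65.7 + 22.6) / 65.7 = 1.34399
log10(1.34399) = 0.128395
Cc * H / (1 + e0) = 0.2 * 6.0 / (1 + 1.1) = 0.571429
Sc = 0.571429 * 0.128395
Sc = 0.0734 m


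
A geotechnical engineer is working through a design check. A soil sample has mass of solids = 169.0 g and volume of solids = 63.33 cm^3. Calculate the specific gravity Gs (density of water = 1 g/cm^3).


Using Gs = m_s / (V_s * rho_w)
Since rho_w = 1 g/cm^3:
Gs = 169.0 / 63.33
Gs = 2.669


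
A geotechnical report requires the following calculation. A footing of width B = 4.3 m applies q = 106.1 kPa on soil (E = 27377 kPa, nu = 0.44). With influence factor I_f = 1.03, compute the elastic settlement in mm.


Result: 13.842 mm

Derivation:
Using Se = q * B * (1 - nu^2) * I_f / E
1 - nu^2 = 1 - 0.44^2 = 0.8064
Se = 106.1 * 4.3 * 0.8064 * 1.03 / 27377
Se = 0.013842 m
Convert to mm: Se = 0.013842 * 1000 = 13.842 mm


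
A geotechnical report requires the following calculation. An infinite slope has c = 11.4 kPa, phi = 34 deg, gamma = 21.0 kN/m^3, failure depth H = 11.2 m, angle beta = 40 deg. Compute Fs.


Result: 0.902

Derivation:
Using Fs = c / (gamma*H*sin(beta)*cos(beta)) + tan(phi)/tan(beta)
Cohesion contribution = 11.4 / (21.0*11.2*sin(40)*cos(40))
Cohesion contribution = 0.0984342
Friction contribution = tan(34)/tan(40) = 0.803848
Fs = 0.0984342 + 0.803848
Fs = 0.902


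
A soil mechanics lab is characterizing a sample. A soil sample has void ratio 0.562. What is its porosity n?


Result: 0.3598

Derivation:
Using the relation n = e / (1 + e)
n = 0.562 / (1 + 0.562)
n = 0.562 / 1.562
n = 0.3598


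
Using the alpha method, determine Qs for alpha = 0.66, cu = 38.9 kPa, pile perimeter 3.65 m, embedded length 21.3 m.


Using Qs = alpha * cu * perimeter * L
Qs = 0.66 * 38.9 * 3.65 * 21.3
Qs = 1996.03 kN


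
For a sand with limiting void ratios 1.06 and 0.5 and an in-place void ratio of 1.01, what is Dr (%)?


Using Dr = (e_max - e) / (e_max - e_min) * 100
e_max - e = 1.06 - 1.01 = 0.05
e_max - e_min = 1.06 - 0.5 = 0.56
Dr = 0.05 / 0.56 * 100
Dr = 8.93 %


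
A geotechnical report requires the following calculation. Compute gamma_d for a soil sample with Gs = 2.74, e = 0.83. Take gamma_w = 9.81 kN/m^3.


Using gamma_d = Gs * gamma_w / (1 + e)
gamma_d = 2.74 * 9.81 / (1 + 0.83)
gamma_d = 2.74 * 9.81 / 1.83
gamma_d = 14.688 kN/m^3


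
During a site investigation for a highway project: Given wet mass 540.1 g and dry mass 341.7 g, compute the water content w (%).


Result: 58.06 %

Derivation:
Using w = (m_wet - m_dry) / m_dry * 100
m_wet - m_dry = 540.1 - 341.7 = 198.4 g
w = 198.4 / 341.7 * 100
w = 58.06 %


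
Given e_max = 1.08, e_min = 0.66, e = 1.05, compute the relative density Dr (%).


Result: 7.14 %

Derivation:
Using Dr = (e_max - e) / (e_max - e_min) * 100
e_max - e = 1.08 - 1.05 = 0.03
e_max - e_min = 1.08 - 0.66 = 0.42
Dr = 0.03 / 0.42 * 100
Dr = 7.14 %


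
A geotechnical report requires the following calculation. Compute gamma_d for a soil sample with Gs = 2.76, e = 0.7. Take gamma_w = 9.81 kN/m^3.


Using gamma_d = Gs * gamma_w / (1 + e)
gamma_d = 2.76 * 9.81 / (1 + 0.7)
gamma_d = 2.76 * 9.81 / 1.7
gamma_d = 15.927 kN/m^3


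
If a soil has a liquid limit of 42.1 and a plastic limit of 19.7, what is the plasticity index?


Using PI = LL - PL
PI = 42.1 - 19.7
PI = 22.4


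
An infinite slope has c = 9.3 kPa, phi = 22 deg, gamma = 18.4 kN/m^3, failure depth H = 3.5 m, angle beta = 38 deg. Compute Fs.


Using Fs = c / (gamma*H*sin(beta)*cos(beta)) + tan(phi)/tan(beta)
Cohesion contribution = 9.3 / (18.4*3.5*sin(38)*cos(38))
Cohesion contribution = 0.297662
Friction contribution = tan(22)/tan(38) = 0.51713
Fs = 0.297662 + 0.51713
Fs = 0.815


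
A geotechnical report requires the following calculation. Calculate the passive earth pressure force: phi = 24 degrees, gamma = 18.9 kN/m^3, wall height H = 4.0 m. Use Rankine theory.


Compute passive earth pressure coefficient:
Kp = tan^2(45 + phi/2) = tan^2(57.0) = 2.371184
Compute passive force:
Pp = 0.5 * Kp * gamma * H^2
Pp = 0.5 * 2.371184 * 18.9 * 4.0^2
Pp = 358.52 kN/m
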